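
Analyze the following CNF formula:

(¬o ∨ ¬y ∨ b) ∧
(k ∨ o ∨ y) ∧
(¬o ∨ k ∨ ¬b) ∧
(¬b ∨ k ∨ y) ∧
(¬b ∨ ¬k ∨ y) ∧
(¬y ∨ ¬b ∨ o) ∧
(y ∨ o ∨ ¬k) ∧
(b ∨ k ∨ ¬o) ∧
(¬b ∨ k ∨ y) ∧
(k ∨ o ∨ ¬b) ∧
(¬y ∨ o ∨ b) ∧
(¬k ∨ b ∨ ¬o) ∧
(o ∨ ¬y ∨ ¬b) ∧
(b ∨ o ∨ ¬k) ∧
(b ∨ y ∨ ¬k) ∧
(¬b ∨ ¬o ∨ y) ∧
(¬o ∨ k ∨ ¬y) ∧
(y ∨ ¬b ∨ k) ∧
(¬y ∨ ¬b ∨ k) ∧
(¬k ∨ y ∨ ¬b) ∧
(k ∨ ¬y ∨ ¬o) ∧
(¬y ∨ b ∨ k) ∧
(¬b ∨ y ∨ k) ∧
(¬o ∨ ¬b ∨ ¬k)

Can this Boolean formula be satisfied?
No

No, the formula is not satisfiable.

No assignment of truth values to the variables can make all 24 clauses true simultaneously.

The formula is UNSAT (unsatisfiable).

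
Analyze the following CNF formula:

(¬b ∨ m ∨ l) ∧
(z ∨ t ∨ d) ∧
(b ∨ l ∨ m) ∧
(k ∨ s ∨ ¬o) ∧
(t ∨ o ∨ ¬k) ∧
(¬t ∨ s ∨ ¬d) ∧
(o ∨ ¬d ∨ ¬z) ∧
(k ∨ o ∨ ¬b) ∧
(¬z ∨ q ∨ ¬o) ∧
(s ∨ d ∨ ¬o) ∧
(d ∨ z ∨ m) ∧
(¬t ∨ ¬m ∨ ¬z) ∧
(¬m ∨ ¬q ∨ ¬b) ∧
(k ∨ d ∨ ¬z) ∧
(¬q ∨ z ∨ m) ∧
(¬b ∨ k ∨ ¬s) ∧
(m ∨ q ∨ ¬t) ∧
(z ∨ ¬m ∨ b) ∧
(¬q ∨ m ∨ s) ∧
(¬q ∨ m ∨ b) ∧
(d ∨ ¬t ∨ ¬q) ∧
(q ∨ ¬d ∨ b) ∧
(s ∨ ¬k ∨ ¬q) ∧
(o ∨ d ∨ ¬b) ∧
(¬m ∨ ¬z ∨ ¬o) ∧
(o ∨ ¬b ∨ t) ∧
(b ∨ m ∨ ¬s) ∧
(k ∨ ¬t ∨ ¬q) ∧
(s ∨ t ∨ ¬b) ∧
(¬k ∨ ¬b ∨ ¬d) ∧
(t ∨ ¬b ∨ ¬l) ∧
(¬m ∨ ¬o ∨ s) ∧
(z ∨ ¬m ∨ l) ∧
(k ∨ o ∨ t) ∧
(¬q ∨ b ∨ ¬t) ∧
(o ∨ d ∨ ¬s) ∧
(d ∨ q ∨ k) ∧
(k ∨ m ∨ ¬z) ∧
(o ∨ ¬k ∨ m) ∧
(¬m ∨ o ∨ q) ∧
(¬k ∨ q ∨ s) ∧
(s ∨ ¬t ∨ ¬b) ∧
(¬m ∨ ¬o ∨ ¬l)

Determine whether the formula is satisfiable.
No

No, the formula is not satisfiable.

No assignment of truth values to the variables can make all 43 clauses true simultaneously.

The formula is UNSAT (unsatisfiable).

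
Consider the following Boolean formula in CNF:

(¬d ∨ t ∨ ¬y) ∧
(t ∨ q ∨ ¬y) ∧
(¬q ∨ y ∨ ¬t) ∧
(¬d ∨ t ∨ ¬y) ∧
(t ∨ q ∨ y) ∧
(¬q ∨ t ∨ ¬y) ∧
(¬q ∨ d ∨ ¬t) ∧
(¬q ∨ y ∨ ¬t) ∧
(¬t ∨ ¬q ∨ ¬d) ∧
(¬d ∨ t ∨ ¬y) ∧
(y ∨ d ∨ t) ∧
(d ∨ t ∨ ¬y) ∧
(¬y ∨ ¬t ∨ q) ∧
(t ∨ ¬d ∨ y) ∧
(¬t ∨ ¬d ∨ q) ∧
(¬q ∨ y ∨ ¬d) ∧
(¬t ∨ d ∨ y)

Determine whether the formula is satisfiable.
No

No, the formula is not satisfiable.

No assignment of truth values to the variables can make all 17 clauses true simultaneously.

The formula is UNSAT (unsatisfiable).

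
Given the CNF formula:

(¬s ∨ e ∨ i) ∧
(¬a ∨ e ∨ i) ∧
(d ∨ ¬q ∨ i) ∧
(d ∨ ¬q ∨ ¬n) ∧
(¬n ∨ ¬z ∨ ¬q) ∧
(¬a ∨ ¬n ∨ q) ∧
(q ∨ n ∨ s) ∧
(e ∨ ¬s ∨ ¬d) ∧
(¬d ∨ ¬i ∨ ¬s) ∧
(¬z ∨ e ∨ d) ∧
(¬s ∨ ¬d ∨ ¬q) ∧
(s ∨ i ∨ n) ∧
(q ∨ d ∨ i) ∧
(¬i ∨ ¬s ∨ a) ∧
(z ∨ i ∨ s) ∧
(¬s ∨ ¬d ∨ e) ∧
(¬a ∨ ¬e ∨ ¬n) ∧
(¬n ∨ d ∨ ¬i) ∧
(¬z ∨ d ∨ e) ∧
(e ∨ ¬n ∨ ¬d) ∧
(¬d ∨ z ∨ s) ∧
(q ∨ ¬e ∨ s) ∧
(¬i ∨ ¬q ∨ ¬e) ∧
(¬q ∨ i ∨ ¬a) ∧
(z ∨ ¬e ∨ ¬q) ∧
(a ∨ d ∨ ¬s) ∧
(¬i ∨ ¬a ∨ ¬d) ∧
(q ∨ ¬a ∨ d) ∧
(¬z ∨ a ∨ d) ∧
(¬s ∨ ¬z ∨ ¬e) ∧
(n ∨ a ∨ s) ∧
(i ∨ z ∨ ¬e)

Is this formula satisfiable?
Yes

Yes, the formula is satisfiable.

One satisfying assignment is: i=True, n=False, z=False, q=True, d=False, s=False, a=True, e=False

Verification: With this assignment, all 32 clauses evaluate to true.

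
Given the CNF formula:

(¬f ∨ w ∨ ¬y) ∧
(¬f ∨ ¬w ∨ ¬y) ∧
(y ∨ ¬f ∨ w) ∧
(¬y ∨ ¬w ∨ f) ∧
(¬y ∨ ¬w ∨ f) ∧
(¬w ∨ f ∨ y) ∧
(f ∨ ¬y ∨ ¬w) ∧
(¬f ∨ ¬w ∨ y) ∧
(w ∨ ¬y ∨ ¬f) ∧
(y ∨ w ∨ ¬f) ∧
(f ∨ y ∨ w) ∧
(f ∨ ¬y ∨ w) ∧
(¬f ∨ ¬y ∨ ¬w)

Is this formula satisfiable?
No

No, the formula is not satisfiable.

No assignment of truth values to the variables can make all 13 clauses true simultaneously.

The formula is UNSAT (unsatisfiable).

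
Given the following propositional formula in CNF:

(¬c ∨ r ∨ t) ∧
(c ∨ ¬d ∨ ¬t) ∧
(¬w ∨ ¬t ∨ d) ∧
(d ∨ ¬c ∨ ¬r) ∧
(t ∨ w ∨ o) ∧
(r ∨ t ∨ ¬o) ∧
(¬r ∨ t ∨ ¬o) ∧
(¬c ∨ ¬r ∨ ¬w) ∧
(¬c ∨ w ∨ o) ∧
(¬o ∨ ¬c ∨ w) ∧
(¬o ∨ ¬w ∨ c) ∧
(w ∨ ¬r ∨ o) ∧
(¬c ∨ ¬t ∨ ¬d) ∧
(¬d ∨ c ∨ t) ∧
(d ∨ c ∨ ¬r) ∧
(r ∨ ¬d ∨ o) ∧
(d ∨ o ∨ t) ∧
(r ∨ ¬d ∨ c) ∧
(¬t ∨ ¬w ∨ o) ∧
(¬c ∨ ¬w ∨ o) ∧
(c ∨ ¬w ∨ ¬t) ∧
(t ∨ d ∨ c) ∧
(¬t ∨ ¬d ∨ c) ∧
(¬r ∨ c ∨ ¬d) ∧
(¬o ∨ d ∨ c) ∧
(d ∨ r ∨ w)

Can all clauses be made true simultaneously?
No

No, the formula is not satisfiable.

No assignment of truth values to the variables can make all 26 clauses true simultaneously.

The formula is UNSAT (unsatisfiable).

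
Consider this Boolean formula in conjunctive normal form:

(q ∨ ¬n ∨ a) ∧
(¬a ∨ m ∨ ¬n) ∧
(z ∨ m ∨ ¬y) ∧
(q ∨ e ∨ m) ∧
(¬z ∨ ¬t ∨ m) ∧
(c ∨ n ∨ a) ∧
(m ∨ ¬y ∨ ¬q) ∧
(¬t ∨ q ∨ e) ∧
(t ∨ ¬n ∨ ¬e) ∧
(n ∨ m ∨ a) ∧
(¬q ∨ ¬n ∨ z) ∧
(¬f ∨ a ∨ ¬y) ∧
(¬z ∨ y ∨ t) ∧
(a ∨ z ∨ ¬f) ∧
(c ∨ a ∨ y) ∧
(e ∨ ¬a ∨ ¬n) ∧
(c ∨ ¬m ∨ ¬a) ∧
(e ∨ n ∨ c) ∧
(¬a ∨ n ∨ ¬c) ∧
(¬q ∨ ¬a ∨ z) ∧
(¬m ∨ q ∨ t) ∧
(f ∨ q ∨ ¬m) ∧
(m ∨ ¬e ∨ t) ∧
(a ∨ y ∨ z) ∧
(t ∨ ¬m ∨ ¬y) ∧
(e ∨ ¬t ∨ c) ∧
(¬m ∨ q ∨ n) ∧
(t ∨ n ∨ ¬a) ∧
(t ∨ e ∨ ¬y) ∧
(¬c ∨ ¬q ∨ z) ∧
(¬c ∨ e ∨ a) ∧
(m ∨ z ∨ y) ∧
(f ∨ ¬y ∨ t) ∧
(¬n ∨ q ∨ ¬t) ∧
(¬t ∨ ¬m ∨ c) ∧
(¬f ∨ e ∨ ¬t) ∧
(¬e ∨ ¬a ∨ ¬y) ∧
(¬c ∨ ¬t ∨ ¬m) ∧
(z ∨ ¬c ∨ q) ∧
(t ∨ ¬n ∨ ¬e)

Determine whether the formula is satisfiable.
No

No, the formula is not satisfiable.

No assignment of truth values to the variables can make all 40 clauses true simultaneously.

The formula is UNSAT (unsatisfiable).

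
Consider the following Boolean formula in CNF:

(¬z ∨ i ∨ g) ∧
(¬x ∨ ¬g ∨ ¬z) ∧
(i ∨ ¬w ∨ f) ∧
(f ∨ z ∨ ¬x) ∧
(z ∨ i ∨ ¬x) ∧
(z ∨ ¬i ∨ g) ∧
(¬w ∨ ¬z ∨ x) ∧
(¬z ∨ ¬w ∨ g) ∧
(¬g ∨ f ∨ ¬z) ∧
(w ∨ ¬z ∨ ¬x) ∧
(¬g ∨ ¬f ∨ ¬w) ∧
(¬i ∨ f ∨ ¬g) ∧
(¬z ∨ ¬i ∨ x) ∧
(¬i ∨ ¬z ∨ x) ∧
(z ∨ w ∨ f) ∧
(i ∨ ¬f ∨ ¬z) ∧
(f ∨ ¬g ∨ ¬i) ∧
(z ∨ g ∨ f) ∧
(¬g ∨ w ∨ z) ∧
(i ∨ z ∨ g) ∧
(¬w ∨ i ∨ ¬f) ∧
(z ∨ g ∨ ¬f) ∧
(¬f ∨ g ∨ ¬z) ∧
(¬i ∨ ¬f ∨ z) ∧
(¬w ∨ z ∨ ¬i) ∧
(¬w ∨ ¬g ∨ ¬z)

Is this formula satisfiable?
No

No, the formula is not satisfiable.

No assignment of truth values to the variables can make all 26 clauses true simultaneously.

The formula is UNSAT (unsatisfiable).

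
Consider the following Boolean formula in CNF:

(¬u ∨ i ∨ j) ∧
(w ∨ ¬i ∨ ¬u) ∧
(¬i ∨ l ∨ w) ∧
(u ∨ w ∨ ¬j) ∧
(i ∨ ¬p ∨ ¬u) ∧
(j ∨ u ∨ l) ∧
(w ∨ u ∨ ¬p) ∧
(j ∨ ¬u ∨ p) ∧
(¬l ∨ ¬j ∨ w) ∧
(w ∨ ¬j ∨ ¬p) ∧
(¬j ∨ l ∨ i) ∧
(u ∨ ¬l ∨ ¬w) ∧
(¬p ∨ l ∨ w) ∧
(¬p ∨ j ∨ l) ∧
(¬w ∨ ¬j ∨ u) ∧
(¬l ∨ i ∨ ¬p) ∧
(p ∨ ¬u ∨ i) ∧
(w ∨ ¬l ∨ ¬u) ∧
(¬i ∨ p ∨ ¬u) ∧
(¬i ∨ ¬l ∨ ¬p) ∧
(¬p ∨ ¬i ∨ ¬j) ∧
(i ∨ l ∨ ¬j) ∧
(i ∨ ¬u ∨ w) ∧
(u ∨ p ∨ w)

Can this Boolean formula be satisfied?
No

No, the formula is not satisfiable.

No assignment of truth values to the variables can make all 24 clauses true simultaneously.

The formula is UNSAT (unsatisfiable).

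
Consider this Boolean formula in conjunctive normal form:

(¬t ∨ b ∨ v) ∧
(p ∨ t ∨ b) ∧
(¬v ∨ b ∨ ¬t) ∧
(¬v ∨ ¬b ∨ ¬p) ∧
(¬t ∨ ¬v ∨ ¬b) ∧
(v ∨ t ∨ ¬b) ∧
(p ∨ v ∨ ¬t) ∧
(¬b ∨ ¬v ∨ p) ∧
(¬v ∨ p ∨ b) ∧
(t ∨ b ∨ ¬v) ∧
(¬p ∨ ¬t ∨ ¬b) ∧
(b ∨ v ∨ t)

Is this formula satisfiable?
No

No, the formula is not satisfiable.

No assignment of truth values to the variables can make all 12 clauses true simultaneously.

The formula is UNSAT (unsatisfiable).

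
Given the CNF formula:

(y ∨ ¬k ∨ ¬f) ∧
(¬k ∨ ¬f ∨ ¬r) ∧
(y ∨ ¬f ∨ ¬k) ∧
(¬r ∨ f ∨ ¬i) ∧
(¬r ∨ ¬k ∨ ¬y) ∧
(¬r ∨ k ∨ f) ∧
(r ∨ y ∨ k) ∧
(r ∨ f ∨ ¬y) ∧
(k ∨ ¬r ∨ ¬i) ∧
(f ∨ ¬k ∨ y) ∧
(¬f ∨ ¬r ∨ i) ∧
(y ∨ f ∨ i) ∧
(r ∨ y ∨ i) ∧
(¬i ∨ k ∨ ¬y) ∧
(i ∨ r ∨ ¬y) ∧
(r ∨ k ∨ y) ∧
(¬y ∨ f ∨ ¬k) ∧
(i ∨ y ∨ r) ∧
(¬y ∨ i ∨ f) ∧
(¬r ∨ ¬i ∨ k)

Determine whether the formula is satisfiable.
Yes

Yes, the formula is satisfiable.

One satisfying assignment is: y=True, f=True, r=False, i=True, k=True

Verification: With this assignment, all 20 clauses evaluate to true.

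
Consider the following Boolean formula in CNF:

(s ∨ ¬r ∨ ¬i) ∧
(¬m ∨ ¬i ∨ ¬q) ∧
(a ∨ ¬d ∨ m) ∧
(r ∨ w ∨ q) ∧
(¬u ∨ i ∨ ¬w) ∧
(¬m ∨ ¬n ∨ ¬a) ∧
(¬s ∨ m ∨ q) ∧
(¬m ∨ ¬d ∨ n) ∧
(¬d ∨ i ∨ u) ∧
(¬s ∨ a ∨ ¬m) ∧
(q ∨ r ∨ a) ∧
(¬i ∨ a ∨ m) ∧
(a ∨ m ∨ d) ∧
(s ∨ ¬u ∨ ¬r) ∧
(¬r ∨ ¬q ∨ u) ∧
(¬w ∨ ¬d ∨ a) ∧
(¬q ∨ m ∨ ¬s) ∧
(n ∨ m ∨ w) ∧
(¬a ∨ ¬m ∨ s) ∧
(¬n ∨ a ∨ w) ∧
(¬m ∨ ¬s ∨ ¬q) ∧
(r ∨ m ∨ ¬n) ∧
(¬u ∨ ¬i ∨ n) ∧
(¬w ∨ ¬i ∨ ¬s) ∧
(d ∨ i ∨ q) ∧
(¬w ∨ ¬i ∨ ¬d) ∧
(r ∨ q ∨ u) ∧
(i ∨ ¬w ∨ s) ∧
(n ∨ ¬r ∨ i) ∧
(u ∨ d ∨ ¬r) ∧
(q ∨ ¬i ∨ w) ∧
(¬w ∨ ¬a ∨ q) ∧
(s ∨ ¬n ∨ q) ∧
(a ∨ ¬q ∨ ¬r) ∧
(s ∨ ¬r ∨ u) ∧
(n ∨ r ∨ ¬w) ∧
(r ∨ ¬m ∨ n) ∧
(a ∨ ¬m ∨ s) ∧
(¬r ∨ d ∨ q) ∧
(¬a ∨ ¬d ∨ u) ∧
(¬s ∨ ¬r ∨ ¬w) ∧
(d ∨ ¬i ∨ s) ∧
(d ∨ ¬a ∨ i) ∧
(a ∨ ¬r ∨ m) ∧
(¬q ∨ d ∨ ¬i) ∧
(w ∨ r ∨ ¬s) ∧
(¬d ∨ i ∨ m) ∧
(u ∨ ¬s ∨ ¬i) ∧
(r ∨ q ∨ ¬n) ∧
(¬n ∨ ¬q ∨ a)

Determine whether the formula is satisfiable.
No

No, the formula is not satisfiable.

No assignment of truth values to the variables can make all 50 clauses true simultaneously.

The formula is UNSAT (unsatisfiable).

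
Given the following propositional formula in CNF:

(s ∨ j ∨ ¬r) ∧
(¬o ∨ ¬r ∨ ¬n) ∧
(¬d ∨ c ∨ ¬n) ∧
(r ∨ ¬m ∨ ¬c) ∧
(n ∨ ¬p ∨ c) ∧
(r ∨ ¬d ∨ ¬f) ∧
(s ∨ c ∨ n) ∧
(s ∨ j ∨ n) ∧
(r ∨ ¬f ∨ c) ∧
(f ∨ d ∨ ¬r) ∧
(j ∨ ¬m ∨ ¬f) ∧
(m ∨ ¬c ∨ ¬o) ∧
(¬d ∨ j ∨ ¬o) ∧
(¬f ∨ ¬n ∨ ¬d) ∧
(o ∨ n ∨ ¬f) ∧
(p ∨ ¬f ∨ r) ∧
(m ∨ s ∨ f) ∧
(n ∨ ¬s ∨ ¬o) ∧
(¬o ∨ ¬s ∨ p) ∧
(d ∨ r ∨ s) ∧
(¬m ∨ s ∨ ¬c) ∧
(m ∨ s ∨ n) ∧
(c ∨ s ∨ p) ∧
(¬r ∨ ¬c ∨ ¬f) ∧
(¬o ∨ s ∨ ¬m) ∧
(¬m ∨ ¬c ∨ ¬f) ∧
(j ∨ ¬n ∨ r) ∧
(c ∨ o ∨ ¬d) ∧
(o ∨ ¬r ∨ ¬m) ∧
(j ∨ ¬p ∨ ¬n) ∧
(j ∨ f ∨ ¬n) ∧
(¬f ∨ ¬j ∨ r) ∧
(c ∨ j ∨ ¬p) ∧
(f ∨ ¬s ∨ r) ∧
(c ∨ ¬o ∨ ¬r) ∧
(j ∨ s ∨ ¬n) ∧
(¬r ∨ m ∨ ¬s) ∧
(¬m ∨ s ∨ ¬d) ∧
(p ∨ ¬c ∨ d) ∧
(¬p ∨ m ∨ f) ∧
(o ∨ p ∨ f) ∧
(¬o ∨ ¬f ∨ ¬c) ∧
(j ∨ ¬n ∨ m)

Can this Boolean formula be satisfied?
Yes

Yes, the formula is satisfiable.

One satisfying assignment is: j=True, c=False, p=True, f=True, r=True, o=False, s=False, m=False, d=False, n=True

Verification: With this assignment, all 43 clauses evaluate to true.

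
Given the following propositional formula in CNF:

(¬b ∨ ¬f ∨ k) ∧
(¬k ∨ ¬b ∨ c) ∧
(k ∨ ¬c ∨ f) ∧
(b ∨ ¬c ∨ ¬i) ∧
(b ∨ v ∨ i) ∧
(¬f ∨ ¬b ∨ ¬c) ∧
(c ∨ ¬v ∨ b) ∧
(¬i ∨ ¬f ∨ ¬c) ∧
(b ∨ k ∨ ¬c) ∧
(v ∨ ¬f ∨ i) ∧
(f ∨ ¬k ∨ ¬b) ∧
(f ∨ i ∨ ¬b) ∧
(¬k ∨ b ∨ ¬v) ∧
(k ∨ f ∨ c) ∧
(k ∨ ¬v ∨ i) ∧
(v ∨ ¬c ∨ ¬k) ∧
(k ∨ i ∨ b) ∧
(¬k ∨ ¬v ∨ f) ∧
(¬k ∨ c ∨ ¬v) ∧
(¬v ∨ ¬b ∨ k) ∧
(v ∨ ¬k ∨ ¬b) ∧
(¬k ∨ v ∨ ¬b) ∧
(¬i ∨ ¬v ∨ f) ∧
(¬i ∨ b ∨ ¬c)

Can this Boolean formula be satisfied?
Yes

Yes, the formula is satisfiable.

One satisfying assignment is: v=False, b=False, i=True, k=False, c=False, f=True

Verification: With this assignment, all 24 clauses evaluate to true.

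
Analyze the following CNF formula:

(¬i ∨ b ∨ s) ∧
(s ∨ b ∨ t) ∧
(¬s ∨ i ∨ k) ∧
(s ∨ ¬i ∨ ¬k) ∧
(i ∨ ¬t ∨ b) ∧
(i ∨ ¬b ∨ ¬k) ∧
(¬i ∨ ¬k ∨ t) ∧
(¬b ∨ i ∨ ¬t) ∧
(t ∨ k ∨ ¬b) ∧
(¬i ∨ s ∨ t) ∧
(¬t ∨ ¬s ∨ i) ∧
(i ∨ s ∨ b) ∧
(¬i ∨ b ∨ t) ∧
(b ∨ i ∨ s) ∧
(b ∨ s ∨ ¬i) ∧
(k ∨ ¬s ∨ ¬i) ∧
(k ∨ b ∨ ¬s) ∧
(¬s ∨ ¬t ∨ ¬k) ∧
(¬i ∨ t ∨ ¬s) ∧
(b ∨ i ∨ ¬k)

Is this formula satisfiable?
Yes

Yes, the formula is satisfiable.

One satisfying assignment is: t=True, i=True, k=False, s=False, b=True

Verification: With this assignment, all 20 clauses evaluate to true.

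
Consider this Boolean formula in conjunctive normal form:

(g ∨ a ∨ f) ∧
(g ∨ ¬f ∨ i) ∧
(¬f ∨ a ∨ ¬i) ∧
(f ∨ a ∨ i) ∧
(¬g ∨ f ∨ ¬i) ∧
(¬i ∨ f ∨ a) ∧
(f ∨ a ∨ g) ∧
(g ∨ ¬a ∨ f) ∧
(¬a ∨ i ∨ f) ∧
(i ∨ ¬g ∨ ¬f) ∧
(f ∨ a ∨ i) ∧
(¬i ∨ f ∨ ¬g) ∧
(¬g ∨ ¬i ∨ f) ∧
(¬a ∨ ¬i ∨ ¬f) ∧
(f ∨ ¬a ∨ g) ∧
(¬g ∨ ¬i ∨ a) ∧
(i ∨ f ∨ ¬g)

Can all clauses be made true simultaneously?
No

No, the formula is not satisfiable.

No assignment of truth values to the variables can make all 17 clauses true simultaneously.

The formula is UNSAT (unsatisfiable).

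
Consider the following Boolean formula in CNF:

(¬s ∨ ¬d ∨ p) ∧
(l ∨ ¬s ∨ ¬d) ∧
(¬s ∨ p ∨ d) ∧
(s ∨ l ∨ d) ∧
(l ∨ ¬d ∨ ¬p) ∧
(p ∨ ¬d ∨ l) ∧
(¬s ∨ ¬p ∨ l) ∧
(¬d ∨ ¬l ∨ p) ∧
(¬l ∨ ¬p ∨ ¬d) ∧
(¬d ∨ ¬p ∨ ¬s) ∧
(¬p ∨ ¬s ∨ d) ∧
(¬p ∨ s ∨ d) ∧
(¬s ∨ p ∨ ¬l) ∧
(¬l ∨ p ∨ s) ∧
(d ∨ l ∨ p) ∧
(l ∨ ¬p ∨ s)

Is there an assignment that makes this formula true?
No

No, the formula is not satisfiable.

No assignment of truth values to the variables can make all 16 clauses true simultaneously.

The formula is UNSAT (unsatisfiable).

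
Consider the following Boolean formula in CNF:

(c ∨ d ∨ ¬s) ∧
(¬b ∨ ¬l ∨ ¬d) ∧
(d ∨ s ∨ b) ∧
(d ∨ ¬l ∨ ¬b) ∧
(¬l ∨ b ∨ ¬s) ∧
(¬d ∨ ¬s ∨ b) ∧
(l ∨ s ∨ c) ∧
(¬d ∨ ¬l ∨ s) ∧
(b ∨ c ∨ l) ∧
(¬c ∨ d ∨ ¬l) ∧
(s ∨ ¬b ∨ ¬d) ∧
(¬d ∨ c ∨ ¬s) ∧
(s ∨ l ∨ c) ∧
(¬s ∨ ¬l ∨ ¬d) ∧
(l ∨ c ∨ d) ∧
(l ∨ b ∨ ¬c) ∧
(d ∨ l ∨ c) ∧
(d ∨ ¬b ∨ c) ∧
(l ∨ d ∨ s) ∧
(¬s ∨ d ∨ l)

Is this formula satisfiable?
Yes

Yes, the formula is satisfiable.

One satisfying assignment is: d=True, b=True, l=False, s=True, c=True

Verification: With this assignment, all 20 clauses evaluate to true.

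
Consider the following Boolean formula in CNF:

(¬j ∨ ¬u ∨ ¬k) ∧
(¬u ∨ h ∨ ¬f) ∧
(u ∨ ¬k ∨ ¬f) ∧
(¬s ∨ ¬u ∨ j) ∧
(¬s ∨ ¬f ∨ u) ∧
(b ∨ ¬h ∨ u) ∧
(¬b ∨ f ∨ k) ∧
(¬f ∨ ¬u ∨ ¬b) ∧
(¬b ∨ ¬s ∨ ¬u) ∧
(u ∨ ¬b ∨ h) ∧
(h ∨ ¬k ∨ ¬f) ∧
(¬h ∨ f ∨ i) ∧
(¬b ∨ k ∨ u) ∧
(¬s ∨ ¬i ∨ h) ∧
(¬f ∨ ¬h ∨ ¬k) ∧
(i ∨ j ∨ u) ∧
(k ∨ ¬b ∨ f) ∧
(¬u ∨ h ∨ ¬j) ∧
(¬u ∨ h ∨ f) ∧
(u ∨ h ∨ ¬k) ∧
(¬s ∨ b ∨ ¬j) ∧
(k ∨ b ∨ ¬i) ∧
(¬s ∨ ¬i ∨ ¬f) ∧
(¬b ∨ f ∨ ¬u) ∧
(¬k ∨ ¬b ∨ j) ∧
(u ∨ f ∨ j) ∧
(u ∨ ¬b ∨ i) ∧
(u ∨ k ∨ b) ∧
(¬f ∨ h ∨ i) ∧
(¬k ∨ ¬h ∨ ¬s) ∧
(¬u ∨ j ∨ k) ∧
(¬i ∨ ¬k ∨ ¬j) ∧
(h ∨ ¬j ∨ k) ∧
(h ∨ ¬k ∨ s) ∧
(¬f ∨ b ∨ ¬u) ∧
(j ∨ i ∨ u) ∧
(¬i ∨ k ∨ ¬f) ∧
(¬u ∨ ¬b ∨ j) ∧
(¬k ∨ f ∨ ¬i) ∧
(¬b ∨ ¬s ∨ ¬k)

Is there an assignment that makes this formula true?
No

No, the formula is not satisfiable.

No assignment of truth values to the variables can make all 40 clauses true simultaneously.

The formula is UNSAT (unsatisfiable).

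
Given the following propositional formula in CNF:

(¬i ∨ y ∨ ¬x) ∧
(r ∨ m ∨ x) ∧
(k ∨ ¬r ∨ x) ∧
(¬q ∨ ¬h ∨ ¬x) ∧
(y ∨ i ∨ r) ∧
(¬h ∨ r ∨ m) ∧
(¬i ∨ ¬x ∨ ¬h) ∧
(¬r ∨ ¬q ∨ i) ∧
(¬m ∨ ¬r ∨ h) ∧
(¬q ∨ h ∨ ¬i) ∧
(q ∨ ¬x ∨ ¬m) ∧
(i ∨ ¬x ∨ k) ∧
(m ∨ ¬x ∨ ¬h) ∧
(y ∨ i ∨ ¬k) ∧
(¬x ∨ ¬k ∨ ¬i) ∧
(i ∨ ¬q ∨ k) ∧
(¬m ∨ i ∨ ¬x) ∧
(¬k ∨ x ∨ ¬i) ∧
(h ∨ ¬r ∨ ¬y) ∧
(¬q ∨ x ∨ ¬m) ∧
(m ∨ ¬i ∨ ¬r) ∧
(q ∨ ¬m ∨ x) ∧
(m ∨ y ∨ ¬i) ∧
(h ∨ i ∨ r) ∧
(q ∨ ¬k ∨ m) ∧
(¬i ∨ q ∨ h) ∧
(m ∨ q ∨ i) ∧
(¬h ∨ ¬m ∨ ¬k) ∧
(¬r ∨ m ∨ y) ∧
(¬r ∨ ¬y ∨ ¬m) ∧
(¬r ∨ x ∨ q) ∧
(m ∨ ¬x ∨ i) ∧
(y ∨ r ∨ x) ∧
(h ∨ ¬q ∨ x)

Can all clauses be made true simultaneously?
No

No, the formula is not satisfiable.

No assignment of truth values to the variables can make all 34 clauses true simultaneously.

The formula is UNSAT (unsatisfiable).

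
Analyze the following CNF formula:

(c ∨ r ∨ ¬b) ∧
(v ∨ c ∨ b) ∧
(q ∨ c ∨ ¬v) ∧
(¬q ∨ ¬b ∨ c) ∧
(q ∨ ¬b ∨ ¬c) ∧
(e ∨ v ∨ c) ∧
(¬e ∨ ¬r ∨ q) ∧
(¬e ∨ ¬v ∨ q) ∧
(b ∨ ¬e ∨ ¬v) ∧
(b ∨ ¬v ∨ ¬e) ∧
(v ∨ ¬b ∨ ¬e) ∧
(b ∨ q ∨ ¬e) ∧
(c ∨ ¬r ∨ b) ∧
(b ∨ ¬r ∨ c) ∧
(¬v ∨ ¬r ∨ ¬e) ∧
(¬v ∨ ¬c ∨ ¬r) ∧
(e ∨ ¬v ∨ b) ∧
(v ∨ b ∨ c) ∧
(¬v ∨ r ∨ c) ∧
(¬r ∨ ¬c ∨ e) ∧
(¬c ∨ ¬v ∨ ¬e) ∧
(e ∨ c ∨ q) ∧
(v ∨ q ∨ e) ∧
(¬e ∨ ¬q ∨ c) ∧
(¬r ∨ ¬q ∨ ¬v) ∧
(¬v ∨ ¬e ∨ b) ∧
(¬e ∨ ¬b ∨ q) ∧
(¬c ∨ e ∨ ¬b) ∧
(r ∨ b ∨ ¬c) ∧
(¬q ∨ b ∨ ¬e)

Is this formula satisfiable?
No

No, the formula is not satisfiable.

No assignment of truth values to the variables can make all 30 clauses true simultaneously.

The formula is UNSAT (unsatisfiable).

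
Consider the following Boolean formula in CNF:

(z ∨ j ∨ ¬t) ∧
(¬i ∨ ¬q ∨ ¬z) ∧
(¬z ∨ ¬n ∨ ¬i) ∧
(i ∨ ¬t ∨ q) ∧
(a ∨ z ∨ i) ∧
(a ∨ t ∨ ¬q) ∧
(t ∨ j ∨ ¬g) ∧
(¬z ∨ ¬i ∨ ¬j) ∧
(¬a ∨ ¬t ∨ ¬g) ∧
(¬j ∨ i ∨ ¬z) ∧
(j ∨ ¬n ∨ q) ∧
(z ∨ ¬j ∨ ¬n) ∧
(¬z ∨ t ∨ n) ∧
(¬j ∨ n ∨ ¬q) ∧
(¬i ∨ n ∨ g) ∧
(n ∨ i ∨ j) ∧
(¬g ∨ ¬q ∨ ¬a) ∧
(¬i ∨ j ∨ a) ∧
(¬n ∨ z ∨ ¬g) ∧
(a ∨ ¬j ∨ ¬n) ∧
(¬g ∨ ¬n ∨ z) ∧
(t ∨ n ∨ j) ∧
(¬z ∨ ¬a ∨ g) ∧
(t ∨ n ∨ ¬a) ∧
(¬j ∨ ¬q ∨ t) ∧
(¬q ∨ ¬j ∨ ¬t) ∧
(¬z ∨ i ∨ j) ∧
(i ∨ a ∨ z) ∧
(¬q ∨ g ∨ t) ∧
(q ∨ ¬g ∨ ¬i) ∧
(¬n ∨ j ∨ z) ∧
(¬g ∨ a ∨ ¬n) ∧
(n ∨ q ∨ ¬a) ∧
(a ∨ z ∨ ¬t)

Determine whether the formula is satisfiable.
No

No, the formula is not satisfiable.

No assignment of truth values to the variables can make all 34 clauses true simultaneously.

The formula is UNSAT (unsatisfiable).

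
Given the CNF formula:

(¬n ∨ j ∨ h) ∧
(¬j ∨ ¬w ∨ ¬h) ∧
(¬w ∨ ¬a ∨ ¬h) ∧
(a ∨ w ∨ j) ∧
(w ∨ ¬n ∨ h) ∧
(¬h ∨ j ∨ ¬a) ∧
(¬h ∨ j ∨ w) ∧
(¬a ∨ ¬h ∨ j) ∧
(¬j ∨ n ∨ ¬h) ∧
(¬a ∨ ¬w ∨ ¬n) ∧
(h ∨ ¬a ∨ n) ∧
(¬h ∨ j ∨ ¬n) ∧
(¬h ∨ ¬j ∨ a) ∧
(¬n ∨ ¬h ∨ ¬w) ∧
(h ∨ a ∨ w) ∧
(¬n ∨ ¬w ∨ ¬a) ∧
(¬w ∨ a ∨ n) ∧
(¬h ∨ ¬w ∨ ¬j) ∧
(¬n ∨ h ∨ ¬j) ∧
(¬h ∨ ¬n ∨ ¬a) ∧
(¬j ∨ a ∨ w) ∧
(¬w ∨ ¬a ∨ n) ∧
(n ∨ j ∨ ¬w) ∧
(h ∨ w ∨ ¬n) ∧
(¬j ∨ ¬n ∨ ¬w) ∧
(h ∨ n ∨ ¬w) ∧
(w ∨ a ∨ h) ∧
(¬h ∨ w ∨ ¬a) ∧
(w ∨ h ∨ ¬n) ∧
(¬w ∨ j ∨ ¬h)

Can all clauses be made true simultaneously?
No

No, the formula is not satisfiable.

No assignment of truth values to the variables can make all 30 clauses true simultaneously.

The formula is UNSAT (unsatisfiable).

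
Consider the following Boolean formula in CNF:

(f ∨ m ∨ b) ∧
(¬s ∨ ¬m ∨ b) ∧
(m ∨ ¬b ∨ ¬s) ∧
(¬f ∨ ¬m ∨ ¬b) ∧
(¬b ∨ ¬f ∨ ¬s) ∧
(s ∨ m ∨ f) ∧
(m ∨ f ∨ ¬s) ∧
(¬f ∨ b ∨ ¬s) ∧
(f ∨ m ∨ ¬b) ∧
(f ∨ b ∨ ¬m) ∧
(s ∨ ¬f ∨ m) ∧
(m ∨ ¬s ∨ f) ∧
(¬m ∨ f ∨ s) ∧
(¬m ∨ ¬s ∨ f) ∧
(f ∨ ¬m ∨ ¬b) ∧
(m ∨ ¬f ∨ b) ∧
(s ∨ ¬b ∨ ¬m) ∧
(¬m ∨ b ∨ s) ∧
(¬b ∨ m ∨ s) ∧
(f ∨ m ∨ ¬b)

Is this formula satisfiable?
No

No, the formula is not satisfiable.

No assignment of truth values to the variables can make all 20 clauses true simultaneously.

The formula is UNSAT (unsatisfiable).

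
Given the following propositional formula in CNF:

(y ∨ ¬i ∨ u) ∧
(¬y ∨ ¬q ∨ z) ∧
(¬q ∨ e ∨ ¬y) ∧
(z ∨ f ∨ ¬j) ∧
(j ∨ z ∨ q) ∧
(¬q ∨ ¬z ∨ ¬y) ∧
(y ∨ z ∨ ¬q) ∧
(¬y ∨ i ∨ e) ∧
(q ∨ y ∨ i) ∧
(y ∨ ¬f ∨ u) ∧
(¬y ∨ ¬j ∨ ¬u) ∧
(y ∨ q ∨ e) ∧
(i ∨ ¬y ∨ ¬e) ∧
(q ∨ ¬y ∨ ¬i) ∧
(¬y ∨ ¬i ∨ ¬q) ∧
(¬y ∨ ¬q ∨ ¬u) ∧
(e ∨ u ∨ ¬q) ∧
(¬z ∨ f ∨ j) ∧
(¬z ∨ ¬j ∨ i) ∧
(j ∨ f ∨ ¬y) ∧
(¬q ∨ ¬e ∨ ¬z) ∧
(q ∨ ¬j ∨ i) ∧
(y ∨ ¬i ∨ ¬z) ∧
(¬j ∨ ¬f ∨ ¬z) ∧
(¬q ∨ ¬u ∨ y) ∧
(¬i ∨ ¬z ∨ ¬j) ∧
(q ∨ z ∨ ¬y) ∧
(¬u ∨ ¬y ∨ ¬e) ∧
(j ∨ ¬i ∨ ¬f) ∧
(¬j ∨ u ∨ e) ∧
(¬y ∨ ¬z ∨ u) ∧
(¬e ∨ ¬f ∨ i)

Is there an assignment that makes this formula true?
Yes

Yes, the formula is satisfiable.

One satisfying assignment is: f=True, q=False, y=False, u=True, j=True, z=False, e=True, i=True

Verification: With this assignment, all 32 clauses evaluate to true.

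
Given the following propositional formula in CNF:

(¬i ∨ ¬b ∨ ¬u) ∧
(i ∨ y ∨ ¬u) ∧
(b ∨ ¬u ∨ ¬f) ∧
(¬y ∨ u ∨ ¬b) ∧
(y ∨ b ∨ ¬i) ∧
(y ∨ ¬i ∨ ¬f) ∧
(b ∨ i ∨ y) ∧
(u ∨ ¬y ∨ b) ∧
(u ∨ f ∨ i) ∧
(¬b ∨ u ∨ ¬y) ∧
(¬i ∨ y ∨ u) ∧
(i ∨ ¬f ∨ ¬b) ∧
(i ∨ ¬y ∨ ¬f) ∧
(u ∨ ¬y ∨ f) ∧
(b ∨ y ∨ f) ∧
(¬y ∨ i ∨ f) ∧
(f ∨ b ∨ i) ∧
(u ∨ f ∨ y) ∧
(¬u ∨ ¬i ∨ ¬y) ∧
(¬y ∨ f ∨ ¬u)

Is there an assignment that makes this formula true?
No

No, the formula is not satisfiable.

No assignment of truth values to the variables can make all 20 clauses true simultaneously.

The formula is UNSAT (unsatisfiable).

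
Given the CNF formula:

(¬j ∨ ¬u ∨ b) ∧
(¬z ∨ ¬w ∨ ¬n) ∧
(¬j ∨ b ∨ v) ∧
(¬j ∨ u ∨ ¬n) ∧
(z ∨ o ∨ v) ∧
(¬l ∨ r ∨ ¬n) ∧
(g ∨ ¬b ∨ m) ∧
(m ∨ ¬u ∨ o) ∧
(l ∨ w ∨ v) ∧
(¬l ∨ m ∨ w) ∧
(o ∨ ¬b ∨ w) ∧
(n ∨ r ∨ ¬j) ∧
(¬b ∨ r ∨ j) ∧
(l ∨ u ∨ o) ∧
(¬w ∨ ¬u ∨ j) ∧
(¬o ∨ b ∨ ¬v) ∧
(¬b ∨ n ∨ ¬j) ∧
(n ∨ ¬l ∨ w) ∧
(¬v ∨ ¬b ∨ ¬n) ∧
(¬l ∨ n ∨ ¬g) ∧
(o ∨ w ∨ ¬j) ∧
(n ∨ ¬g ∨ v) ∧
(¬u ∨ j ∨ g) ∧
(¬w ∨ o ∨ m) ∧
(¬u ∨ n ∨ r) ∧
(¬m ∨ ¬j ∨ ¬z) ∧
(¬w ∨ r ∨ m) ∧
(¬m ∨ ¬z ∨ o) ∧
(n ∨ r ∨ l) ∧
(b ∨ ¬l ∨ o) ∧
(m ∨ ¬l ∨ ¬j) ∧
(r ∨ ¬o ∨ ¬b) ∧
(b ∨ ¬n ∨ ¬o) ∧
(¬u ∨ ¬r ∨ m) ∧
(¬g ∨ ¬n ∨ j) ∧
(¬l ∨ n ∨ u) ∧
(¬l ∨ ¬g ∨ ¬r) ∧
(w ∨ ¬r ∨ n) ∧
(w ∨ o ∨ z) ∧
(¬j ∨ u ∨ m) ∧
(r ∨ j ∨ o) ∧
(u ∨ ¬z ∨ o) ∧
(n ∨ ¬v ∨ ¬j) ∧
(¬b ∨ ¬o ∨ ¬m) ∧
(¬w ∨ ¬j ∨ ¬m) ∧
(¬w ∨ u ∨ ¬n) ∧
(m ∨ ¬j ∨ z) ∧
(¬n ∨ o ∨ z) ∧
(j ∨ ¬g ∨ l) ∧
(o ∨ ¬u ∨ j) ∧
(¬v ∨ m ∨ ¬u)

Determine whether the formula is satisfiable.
Yes

Yes, the formula is satisfiable.

One satisfying assignment is: r=True, w=True, o=True, g=False, b=False, m=False, j=False, z=True, u=False, l=False, v=False, n=False

Verification: With this assignment, all 51 clauses evaluate to true.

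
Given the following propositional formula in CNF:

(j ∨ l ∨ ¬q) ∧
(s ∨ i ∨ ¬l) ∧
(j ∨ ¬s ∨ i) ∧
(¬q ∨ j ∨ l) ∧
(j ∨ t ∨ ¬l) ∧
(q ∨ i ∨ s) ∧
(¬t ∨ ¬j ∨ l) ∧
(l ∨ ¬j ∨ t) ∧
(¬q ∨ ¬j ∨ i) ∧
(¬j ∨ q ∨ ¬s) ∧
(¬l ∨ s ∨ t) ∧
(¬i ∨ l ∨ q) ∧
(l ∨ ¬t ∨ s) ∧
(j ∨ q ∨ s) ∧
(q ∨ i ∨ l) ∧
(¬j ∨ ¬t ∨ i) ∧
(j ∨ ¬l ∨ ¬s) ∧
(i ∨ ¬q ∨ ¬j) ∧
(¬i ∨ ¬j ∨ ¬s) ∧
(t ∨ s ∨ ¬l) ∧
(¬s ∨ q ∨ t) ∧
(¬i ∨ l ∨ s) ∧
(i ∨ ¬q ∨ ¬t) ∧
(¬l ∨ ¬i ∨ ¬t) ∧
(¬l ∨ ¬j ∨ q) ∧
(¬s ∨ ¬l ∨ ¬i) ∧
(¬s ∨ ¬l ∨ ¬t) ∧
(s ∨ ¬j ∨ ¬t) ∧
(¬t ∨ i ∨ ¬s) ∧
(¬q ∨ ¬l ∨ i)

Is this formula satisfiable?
No

No, the formula is not satisfiable.

No assignment of truth values to the variables can make all 30 clauses true simultaneously.

The formula is UNSAT (unsatisfiable).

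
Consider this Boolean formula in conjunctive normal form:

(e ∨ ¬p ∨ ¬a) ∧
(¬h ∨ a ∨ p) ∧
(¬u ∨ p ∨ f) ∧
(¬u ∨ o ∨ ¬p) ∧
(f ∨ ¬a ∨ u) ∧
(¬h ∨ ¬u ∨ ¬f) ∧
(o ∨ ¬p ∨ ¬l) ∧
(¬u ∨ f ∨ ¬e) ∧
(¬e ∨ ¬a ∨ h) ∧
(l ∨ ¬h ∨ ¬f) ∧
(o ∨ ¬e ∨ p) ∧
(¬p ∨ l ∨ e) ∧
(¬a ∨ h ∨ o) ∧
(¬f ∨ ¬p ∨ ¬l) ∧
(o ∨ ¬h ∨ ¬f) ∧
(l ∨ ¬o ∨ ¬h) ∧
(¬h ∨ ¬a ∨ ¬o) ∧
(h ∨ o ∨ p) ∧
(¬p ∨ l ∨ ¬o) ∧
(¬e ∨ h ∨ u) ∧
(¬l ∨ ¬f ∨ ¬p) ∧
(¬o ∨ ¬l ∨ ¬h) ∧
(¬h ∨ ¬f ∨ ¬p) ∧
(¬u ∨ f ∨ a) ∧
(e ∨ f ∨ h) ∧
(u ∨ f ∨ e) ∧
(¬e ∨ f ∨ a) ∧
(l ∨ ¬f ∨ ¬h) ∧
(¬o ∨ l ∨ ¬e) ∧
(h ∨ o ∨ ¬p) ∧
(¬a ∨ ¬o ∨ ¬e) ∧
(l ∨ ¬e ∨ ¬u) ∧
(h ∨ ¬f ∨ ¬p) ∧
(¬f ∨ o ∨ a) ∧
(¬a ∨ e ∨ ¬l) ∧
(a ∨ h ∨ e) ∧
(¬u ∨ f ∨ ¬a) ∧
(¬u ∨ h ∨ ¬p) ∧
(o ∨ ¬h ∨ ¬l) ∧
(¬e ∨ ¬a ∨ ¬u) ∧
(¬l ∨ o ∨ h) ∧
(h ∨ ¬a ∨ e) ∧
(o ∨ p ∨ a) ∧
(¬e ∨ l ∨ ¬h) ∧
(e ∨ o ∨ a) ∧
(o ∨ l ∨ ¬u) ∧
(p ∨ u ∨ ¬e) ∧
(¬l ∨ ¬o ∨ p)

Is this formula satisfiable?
No

No, the formula is not satisfiable.

No assignment of truth values to the variables can make all 48 clauses true simultaneously.

The formula is UNSAT (unsatisfiable).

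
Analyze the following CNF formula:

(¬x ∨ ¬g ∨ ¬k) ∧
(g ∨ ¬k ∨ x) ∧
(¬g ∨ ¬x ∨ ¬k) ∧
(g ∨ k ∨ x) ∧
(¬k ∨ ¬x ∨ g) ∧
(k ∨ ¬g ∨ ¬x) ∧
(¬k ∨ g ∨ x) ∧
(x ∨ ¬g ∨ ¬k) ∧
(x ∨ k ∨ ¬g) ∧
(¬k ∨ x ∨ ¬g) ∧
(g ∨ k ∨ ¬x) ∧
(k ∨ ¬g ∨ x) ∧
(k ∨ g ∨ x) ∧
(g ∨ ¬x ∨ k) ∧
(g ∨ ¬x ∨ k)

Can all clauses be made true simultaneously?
No

No, the formula is not satisfiable.

No assignment of truth values to the variables can make all 15 clauses true simultaneously.

The formula is UNSAT (unsatisfiable).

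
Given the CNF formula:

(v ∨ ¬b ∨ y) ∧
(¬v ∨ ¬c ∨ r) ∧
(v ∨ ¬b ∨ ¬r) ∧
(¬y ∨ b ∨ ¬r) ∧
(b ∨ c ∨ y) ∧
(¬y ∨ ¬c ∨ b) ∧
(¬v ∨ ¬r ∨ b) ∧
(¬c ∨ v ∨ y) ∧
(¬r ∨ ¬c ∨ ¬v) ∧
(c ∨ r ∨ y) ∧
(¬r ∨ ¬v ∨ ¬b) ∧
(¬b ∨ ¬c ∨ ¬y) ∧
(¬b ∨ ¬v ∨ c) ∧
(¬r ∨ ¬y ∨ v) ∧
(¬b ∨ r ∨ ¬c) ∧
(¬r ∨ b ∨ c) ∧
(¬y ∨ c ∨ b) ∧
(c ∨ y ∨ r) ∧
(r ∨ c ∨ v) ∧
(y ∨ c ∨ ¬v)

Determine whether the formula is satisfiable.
No

No, the formula is not satisfiable.

No assignment of truth values to the variables can make all 20 clauses true simultaneously.

The formula is UNSAT (unsatisfiable).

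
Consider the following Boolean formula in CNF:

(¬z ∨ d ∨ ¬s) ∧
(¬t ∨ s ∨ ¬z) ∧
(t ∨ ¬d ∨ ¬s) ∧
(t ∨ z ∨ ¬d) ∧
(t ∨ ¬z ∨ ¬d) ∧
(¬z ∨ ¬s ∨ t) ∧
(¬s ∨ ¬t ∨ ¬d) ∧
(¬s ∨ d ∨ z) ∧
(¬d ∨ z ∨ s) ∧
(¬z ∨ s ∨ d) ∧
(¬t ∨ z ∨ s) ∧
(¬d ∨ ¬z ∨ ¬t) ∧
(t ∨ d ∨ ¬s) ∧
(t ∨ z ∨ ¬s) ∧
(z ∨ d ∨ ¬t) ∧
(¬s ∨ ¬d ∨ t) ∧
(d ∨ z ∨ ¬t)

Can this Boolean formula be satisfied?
Yes

Yes, the formula is satisfiable.

One satisfying assignment is: t=False, z=False, d=False, s=False

Verification: With this assignment, all 17 clauses evaluate to true.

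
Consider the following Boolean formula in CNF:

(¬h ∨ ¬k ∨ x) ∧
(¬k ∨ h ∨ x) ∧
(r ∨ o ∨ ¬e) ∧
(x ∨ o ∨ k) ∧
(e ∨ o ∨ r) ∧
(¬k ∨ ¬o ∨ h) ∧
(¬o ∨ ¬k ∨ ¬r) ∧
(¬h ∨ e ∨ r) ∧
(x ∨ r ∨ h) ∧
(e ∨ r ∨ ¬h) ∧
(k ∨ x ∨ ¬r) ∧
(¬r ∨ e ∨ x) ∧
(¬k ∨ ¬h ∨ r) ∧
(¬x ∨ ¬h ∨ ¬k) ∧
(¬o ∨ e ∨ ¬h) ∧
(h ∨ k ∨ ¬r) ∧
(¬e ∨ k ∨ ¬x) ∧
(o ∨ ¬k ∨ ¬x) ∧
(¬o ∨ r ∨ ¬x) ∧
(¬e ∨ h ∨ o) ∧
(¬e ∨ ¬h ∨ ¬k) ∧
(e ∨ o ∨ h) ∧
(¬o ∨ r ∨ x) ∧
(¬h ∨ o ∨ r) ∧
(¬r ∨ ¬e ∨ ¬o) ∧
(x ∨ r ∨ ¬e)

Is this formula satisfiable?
Yes

Yes, the formula is satisfiable.

One satisfying assignment is: k=False, x=True, h=True, e=False, o=False, r=True

Verification: With this assignment, all 26 clauses evaluate to true.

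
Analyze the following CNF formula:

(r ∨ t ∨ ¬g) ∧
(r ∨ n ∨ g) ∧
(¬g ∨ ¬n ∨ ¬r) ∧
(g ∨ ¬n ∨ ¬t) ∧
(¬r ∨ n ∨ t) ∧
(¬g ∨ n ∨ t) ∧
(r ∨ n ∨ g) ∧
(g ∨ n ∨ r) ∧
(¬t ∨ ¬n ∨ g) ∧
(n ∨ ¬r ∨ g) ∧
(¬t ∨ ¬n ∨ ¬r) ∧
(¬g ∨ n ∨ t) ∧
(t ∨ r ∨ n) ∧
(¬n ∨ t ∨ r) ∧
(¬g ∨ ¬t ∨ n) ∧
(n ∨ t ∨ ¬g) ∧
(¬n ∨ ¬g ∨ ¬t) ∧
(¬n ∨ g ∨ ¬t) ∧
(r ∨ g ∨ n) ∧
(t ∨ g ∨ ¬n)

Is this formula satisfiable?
No

No, the formula is not satisfiable.

No assignment of truth values to the variables can make all 20 clauses true simultaneously.

The formula is UNSAT (unsatisfiable).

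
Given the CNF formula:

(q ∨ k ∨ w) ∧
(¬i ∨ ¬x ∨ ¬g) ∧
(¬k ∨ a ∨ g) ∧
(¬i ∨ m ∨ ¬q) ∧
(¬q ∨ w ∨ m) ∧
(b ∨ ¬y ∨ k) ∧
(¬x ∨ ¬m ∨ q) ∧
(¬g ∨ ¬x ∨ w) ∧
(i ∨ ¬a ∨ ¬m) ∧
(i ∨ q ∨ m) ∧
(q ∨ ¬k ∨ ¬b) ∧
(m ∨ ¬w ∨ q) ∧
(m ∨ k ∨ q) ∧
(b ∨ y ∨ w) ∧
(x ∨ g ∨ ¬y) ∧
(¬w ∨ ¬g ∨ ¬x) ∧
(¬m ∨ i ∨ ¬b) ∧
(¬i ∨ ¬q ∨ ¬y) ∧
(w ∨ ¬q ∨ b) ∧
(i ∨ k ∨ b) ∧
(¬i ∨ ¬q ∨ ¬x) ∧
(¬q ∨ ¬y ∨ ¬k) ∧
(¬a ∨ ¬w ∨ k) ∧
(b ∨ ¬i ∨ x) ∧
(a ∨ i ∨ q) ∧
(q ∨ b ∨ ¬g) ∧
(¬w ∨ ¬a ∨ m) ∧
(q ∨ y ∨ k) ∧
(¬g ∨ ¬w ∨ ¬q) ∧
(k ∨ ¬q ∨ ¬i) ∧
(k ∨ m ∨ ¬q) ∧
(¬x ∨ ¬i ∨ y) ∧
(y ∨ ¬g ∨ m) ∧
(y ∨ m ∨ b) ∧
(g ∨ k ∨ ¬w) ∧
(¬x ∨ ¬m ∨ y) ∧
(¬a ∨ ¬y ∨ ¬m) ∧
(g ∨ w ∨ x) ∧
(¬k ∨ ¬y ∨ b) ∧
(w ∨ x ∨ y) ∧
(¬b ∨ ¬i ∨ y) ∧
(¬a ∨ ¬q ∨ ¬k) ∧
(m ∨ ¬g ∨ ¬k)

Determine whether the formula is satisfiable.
Yes

Yes, the formula is satisfiable.

One satisfying assignment is: y=True, a=False, q=False, g=True, w=True, m=True, i=True, b=True, k=False, x=False

Verification: With this assignment, all 43 clauses evaluate to true.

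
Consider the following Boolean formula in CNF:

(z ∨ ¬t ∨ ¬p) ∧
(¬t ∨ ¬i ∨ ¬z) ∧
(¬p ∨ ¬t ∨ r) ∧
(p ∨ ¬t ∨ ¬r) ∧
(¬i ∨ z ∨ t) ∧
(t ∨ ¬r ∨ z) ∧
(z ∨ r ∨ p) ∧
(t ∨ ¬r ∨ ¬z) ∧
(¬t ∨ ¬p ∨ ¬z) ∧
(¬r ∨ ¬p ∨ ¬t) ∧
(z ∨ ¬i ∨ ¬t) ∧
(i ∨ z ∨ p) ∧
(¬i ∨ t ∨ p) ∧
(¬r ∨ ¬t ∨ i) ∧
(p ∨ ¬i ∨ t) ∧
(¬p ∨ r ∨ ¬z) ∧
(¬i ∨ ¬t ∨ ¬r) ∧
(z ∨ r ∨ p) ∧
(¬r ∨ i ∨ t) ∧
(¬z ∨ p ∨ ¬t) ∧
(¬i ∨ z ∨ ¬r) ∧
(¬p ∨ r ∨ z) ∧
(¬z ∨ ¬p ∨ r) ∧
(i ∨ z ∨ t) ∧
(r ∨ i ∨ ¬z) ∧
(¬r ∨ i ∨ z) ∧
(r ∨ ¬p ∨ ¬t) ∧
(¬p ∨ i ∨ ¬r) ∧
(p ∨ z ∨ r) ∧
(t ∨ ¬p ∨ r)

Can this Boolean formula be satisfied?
No

No, the formula is not satisfiable.

No assignment of truth values to the variables can make all 30 clauses true simultaneously.

The formula is UNSAT (unsatisfiable).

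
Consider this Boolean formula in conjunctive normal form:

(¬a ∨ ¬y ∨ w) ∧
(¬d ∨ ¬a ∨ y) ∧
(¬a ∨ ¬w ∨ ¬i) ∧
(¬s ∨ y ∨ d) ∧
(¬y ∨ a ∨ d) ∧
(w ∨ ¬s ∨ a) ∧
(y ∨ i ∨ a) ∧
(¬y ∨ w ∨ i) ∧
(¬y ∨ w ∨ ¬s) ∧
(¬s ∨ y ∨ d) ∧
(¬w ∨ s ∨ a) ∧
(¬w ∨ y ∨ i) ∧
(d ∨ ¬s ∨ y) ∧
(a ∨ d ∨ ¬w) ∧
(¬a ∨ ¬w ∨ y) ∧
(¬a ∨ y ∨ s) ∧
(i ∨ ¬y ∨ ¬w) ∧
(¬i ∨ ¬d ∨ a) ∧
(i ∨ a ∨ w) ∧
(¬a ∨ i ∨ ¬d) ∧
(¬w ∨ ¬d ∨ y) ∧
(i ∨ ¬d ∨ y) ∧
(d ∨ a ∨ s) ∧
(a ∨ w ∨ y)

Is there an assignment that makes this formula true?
No

No, the formula is not satisfiable.

No assignment of truth values to the variables can make all 24 clauses true simultaneously.

The formula is UNSAT (unsatisfiable).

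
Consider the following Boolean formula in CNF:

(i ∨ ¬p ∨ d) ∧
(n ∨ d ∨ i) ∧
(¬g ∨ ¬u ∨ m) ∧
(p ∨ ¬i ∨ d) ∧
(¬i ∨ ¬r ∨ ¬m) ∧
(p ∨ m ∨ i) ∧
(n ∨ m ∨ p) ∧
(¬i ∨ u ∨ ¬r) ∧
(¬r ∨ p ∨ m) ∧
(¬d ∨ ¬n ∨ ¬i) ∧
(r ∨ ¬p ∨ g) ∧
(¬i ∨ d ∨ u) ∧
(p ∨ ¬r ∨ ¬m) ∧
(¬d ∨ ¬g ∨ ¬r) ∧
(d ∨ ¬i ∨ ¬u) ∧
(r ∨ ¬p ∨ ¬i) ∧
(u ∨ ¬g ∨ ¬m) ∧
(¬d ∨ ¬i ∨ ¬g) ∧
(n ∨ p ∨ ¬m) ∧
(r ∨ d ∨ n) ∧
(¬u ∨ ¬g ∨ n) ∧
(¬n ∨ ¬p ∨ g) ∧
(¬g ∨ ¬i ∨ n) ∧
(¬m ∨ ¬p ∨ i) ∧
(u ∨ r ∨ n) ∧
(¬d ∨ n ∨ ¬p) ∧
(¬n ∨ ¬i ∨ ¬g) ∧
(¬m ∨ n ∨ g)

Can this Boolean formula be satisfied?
Yes

Yes, the formula is satisfiable.

One satisfying assignment is: g=True, d=True, m=False, i=False, p=True, r=False, n=True, u=False

Verification: With this assignment, all 28 clauses evaluate to true.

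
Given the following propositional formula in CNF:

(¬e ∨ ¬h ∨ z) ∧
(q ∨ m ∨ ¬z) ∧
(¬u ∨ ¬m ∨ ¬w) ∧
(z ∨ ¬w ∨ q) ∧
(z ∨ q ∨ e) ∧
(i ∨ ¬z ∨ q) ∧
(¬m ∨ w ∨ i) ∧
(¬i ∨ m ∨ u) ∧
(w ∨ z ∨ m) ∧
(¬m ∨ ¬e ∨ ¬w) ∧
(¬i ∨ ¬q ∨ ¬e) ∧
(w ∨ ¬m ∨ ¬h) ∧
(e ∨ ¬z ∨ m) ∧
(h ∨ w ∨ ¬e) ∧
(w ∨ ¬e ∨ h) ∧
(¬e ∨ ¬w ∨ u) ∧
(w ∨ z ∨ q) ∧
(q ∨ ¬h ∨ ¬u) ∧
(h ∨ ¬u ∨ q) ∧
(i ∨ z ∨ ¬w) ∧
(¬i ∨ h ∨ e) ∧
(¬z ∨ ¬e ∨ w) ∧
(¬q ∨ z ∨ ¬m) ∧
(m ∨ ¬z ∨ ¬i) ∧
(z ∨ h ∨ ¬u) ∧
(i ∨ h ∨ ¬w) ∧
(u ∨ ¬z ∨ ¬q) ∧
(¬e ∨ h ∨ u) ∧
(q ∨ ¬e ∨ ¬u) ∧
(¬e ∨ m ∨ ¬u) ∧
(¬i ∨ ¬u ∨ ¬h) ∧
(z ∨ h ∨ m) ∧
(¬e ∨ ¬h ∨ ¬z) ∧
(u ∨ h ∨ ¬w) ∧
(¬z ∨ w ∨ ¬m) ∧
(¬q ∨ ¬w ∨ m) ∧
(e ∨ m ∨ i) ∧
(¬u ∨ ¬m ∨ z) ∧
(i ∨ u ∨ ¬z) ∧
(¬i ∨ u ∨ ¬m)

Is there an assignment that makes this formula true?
No

No, the formula is not satisfiable.

No assignment of truth values to the variables can make all 40 clauses true simultaneously.

The formula is UNSAT (unsatisfiable).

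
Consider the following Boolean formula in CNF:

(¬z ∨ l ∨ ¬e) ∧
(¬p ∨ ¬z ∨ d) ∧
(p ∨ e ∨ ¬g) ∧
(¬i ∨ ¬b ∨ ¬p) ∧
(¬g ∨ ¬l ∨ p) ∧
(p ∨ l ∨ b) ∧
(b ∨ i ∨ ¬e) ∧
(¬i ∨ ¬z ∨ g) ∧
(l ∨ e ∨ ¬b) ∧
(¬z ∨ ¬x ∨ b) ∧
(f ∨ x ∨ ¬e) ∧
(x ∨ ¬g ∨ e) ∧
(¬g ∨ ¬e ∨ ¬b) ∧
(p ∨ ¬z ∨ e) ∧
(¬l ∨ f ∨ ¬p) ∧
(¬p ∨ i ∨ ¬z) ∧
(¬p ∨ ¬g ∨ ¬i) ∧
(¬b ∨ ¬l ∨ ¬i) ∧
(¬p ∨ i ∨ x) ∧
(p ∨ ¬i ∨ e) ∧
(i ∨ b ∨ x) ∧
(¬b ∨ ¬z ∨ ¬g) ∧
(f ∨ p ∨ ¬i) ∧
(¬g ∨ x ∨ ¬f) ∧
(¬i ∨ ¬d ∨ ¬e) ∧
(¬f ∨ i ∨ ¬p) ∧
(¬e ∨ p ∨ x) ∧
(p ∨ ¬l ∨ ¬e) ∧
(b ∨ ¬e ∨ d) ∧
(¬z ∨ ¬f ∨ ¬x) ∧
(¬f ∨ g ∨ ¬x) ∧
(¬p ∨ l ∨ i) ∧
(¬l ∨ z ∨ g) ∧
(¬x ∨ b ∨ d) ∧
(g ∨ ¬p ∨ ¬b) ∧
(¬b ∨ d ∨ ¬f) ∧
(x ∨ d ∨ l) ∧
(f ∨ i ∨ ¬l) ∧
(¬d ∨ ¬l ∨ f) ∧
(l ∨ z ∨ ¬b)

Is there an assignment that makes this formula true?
Yes

Yes, the formula is satisfiable.

One satisfying assignment is: g=False, p=True, i=True, d=True, b=False, z=False, e=False, x=False, f=True, l=False

Verification: With this assignment, all 40 clauses evaluate to true.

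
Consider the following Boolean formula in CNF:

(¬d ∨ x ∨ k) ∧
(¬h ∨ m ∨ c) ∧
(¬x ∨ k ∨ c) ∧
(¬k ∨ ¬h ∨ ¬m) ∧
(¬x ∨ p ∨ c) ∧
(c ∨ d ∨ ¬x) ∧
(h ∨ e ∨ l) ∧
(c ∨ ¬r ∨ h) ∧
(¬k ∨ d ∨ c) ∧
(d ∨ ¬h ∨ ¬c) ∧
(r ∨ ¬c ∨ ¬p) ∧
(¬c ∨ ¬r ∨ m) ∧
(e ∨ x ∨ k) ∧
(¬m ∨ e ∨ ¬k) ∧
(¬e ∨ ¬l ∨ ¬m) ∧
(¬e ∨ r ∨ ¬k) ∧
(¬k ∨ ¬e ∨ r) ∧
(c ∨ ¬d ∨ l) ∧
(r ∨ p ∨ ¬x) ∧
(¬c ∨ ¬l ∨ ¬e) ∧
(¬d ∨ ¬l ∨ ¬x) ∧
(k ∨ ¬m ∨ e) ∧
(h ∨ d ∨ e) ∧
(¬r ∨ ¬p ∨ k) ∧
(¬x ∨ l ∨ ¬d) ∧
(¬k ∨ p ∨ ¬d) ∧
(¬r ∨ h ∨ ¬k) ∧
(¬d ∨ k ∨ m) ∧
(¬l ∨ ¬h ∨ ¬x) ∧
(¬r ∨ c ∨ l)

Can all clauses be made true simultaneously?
Yes

Yes, the formula is satisfiable.

One satisfying assignment is: l=True, e=False, c=False, d=True, h=False, r=False, x=False, k=True, p=True, m=False

Verification: With this assignment, all 30 clauses evaluate to true.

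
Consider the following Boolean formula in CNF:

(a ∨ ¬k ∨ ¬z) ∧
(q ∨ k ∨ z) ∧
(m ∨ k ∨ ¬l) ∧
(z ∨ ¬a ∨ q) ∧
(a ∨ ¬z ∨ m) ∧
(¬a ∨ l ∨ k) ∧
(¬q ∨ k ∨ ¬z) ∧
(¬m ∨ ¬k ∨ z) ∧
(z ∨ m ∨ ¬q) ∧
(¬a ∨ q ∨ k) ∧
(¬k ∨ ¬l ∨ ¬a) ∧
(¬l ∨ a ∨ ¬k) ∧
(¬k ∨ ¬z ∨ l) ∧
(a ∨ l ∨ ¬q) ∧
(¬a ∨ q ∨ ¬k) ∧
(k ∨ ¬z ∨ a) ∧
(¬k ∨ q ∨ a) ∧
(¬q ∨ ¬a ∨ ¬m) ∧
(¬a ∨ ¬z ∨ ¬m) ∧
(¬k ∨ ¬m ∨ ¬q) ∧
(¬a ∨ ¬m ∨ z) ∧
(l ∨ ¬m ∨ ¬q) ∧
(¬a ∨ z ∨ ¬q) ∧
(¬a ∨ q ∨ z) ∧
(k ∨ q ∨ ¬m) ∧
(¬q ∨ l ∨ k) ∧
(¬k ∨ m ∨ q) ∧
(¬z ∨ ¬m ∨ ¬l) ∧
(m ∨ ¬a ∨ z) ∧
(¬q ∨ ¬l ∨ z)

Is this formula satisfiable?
No

No, the formula is not satisfiable.

No assignment of truth values to the variables can make all 30 clauses true simultaneously.

The formula is UNSAT (unsatisfiable).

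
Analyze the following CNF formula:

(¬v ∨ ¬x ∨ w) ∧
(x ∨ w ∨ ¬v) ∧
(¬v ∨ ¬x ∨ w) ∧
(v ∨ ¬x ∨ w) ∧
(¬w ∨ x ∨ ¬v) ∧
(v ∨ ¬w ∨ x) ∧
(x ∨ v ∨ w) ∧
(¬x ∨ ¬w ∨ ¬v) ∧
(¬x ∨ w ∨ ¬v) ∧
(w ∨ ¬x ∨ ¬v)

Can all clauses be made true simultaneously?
Yes

Yes, the formula is satisfiable.

One satisfying assignment is: x=True, w=True, v=False

Verification: With this assignment, all 10 clauses evaluate to true.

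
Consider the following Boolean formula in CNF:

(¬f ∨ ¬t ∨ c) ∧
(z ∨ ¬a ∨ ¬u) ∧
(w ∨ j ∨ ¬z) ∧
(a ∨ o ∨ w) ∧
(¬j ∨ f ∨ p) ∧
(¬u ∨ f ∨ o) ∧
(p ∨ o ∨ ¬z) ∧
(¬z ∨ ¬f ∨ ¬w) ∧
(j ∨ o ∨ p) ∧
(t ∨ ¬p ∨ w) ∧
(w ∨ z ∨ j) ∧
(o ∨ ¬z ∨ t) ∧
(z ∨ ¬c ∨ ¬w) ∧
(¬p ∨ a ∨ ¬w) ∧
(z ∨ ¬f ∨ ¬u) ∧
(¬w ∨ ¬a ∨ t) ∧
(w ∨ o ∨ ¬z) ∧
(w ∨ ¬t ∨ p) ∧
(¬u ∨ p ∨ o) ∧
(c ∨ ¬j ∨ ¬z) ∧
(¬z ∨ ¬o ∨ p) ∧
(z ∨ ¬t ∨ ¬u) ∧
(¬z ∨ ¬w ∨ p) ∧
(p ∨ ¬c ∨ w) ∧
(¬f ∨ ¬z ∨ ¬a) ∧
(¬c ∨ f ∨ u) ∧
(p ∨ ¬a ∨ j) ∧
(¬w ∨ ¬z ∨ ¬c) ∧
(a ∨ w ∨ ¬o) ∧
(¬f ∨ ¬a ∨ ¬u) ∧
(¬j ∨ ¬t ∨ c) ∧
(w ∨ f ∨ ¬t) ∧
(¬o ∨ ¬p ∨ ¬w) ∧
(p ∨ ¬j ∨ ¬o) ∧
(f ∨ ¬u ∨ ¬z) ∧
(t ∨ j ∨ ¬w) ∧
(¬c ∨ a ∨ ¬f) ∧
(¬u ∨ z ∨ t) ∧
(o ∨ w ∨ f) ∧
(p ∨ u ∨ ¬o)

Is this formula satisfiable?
Yes

Yes, the formula is satisfiable.

One satisfying assignment is: z=False, t=True, c=False, p=True, o=False, a=True, u=False, f=False, j=False, w=True

Verification: With this assignment, all 40 clauses evaluate to true.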